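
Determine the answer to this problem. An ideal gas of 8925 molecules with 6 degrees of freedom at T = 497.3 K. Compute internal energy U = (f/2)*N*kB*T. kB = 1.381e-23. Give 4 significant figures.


Step 1: f/2 = 6/2 = 3.0
Step 2: N*kB*T = 8925*1.381e-23*497.3 = 6.129e-17
Step 3: U = 3.0 * 6.129e-17 = 1.839e-16 J

1.839e-16


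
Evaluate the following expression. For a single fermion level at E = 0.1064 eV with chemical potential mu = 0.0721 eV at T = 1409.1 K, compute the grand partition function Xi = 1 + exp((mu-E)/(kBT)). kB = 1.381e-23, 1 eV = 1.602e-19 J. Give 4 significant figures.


Step 1: (mu - E) = 0.0721 - 0.1064 = -0.0343 eV
Step 2: x = (mu-E)*eV/(kB*T) = -0.0343*1.602e-19/(1.381e-23*1409.1) = -0.2824
Step 3: exp(x) = 0.754
Step 4: Xi = 1 + 0.754 = 1.754

1.754


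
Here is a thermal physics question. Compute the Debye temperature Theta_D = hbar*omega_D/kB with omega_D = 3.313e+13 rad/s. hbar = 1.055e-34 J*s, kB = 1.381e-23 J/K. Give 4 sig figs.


Step 1: hbar*omega_D = 1.055e-34 * 3.313e+13 = 3.495e-21 J
Step 2: Theta_D = 3.495e-21 / 1.381e-23
Step 3: Theta_D = 253.1 K

253.1


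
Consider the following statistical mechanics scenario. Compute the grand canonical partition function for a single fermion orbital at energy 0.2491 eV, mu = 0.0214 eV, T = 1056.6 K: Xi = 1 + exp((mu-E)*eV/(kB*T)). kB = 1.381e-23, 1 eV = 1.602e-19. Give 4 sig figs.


Step 1: (mu - E) = 0.0214 - 0.2491 = -0.2277 eV
Step 2: x = (mu-E)*eV/(kB*T) = -0.2277*1.602e-19/(1.381e-23*1056.6) = -2.5
Step 3: exp(x) = 0.08209
Step 4: Xi = 1 + 0.08209 = 1.082

1.082


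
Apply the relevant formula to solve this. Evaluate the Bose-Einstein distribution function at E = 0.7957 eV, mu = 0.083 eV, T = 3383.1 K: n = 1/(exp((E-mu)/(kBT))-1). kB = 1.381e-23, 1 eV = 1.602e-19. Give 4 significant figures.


Step 1: (E - mu) = 0.7127 eV
Step 2: x = (E-mu)*eV/(kB*T) = 0.7127*1.602e-19/(1.381e-23*3383.1) = 2.444
Step 3: exp(x) = 11.52
Step 4: n = 1/(exp(x)-1) = 0.09509

0.09509


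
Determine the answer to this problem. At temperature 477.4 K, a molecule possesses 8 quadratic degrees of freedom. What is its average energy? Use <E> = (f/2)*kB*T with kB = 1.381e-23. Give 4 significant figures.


Step 1: f/2 = 8/2 = 4
Step 2: kB*T = 1.381e-23 * 477.4 = 6.593e-21
Step 3: <E> = 4 * 6.593e-21 = 2.637e-20 J

2.637e-20


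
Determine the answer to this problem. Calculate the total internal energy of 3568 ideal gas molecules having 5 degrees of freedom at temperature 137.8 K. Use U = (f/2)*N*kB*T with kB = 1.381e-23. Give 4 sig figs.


Step 1: f/2 = 5/2 = 2.5
Step 2: N*kB*T = 3568*1.381e-23*137.8 = 6.79e-18
Step 3: U = 2.5 * 6.79e-18 = 1.697e-17 J

1.697e-17


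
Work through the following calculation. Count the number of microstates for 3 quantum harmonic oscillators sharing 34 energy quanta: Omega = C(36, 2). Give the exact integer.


Step 1: Use binomial coefficient C(36, 2)
Step 2: Numerator = 36! / 34!
Step 3: Denominator = 2!
Step 4: Omega = 630

630


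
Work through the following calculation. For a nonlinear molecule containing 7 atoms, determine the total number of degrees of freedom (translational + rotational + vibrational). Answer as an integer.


Step 1: Translational DOF = 3
Step 2: Rotational DOF (nonlinear) = 3
Step 3: Vibrational DOF = 3*7 - 6 = 15
Step 4: Total = 3 + 3 + 15 = 21

21


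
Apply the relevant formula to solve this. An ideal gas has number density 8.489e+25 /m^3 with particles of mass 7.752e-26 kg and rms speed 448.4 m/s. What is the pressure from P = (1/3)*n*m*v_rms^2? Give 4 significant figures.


Step 1: v_rms^2 = 448.4^2 = 2.011e+05
Step 2: n*m = 8.489e+25*7.752e-26 = 6.581
Step 3: P = (1/3)*6.581*2.011e+05 = 4.41e+05 Pa

4.41e+05


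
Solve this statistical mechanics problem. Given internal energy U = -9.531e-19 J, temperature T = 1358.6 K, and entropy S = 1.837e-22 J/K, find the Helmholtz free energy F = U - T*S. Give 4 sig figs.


Step 1: T*S = 1358.6 * 1.837e-22 = 2.496e-19 J
Step 2: F = U - T*S = -9.531e-19 - 2.496e-19
Step 3: F = -1.203e-18 J

-1.203e-18


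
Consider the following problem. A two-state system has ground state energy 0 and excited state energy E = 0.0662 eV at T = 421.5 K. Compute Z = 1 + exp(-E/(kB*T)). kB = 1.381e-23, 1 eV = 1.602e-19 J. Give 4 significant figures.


Step 1: Compute beta*E = E*eV/(kB*T) = 0.0662*1.602e-19/(1.381e-23*421.5) = 1.822
Step 2: exp(-beta*E) = exp(-1.822) = 0.1617
Step 3: Z = 1 + 0.1617 = 1.162

1.162


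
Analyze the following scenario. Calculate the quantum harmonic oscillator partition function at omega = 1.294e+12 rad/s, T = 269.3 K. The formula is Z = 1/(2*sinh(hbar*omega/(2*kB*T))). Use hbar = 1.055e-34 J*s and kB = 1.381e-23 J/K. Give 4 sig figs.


Step 1: Compute x = hbar*omega/(kB*T) = 1.055e-34*1.294e+12/(1.381e-23*269.3) = 0.03671
Step 2: x/2 = 0.01835
Step 3: sinh(x/2) = 0.01835
Step 4: Z = 1/(2*0.01835) = 27.24

27.24


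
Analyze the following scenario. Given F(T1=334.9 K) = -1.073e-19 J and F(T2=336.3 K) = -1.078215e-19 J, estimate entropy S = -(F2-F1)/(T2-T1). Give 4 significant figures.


Step 1: dF = F2 - F1 = -1.078215e-19 - (-1.073e-19) = -5.215e-22 J
Step 2: dT = T2 - T1 = 336.3 - 334.9 = 1.4 K
Step 3: S = -dF/dT = -(-5.215e-22)/1.4 = 3.725e-22 J/K

3.725e-22


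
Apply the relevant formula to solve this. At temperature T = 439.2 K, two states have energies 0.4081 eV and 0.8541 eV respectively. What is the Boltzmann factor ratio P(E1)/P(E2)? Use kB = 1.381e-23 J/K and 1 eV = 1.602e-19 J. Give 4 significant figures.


Step 1: Compute energy difference dE = E1 - E2 = 0.4081 - 0.8541 = -0.446 eV
Step 2: Convert to Joules: dE_J = -0.446 * 1.602e-19 = -7.145e-20 J
Step 3: Compute exponent = -dE_J / (kB * T) = -(-7.145e-20) / (1.381e-23 * 439.2) = 11.78
Step 4: P(E1)/P(E2) = exp(11.78) = 1.306e+05

1.306e+05


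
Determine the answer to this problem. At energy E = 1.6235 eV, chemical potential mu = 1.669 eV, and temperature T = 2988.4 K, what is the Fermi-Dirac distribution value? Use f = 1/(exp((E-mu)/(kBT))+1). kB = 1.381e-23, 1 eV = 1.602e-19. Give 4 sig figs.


Step 1: (E - mu) = 1.6235 - 1.669 = -0.0455 eV
Step 2: Convert: (E-mu)*eV = -7.289e-21 J
Step 3: x = (E-mu)*eV/(kB*T) = -0.1766
Step 4: f = 1/(exp(-0.1766)+1) = 0.544

0.544


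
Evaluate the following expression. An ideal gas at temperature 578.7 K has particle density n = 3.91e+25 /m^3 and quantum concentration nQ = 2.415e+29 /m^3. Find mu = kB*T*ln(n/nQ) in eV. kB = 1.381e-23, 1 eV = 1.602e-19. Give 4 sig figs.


Step 1: n/nQ = 3.91e+25/2.415e+29 = 0.0001619
Step 2: ln(n/nQ) = -8.729
Step 3: mu = kB*T*ln(n/nQ) = 7.992e-21*-8.729 = -6.976e-20 J
Step 4: Convert to eV: -6.976e-20/1.602e-19 = -0.4354 eV

-0.4354


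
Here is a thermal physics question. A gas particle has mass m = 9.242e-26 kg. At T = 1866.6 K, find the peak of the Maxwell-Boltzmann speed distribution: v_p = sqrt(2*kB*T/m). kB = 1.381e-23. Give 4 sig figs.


Step 1: Numerator = 2*kB*T = 2*1.381e-23*1866.6 = 5.156e-20
Step 2: Ratio = 5.156e-20 / 9.242e-26 = 5.578e+05
Step 3: v_p = sqrt(5.578e+05) = 746.9 m/s

746.9


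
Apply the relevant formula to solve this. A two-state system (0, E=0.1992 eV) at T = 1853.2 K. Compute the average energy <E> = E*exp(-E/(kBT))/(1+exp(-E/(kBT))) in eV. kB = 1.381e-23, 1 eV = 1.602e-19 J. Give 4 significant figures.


Step 1: beta*E = 0.1992*1.602e-19/(1.381e-23*1853.2) = 1.247
Step 2: exp(-beta*E) = 0.2874
Step 3: <E> = 0.1992*0.2874/(1+0.2874) = 0.04447 eV

0.04447


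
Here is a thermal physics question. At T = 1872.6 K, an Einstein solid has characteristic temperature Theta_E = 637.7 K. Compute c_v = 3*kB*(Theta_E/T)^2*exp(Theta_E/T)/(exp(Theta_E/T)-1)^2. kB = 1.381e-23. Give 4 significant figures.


Step 1: x = Theta_E/T = 637.7/1872.6 = 0.3405
Step 2: x^2 = 0.116
Step 3: exp(x) = 1.406
Step 4: c_v = 3*1.381e-23*0.116*1.406/(1.406-1)^2 = 4.103e-23

4.103e-23


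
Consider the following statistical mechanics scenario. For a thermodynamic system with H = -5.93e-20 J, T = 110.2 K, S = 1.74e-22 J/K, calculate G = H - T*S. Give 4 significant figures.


Step 1: T*S = 110.2 * 1.74e-22 = 1.917e-20 J
Step 2: G = H - T*S = -5.93e-20 - 1.917e-20
Step 3: G = -7.847e-20 J

-7.847e-20


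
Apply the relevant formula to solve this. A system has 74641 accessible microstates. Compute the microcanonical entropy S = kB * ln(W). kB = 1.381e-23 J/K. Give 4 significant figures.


Step 1: ln(W) = ln(74641) = 11.22
Step 2: S = kB * ln(W) = 1.381e-23 * 11.22
Step 3: S = 1.55e-22 J/K

1.55e-22


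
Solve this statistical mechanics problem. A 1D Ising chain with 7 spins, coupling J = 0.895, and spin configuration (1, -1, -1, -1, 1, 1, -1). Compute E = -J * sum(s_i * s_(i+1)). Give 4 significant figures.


Step 1: Nearest-neighbor products: -1, 1, 1, -1, 1, -1
Step 2: Sum of products = 0
Step 3: E = -0.895 * 0 = 0

0


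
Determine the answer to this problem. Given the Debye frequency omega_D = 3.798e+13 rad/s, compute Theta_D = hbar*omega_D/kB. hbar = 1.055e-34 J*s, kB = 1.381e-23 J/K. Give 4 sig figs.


Step 1: hbar*omega_D = 1.055e-34 * 3.798e+13 = 4.007e-21 J
Step 2: Theta_D = 4.007e-21 / 1.381e-23
Step 3: Theta_D = 290.1 K

290.1


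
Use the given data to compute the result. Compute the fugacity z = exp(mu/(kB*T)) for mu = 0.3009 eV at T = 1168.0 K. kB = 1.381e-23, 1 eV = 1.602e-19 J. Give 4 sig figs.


Step 1: Convert mu to Joules: 0.3009*1.602e-19 = 4.82e-20 J
Step 2: kB*T = 1.381e-23*1168.0 = 1.613e-20 J
Step 3: mu/(kB*T) = 2.988
Step 4: z = exp(2.988) = 19.86

19.86


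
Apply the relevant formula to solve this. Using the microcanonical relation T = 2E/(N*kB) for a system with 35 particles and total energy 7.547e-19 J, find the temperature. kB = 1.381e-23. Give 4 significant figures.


Step 1: Numerator = 2*E = 2*7.547e-19 = 1.509e-18 J
Step 2: Denominator = N*kB = 35*1.381e-23 = 4.833e-22
Step 3: T = 1.509e-18 / 4.833e-22 = 3123 K

3123


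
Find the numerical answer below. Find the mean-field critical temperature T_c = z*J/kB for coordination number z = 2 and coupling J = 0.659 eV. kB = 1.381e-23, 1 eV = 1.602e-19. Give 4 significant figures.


Step 1: z*J = 2*0.659 = 1.318 eV
Step 2: Convert to Joules: 1.318*1.602e-19 = 2.111e-19 J
Step 3: T_c = 2.111e-19 / 1.381e-23 = 1.529e+04 K

1.529e+04


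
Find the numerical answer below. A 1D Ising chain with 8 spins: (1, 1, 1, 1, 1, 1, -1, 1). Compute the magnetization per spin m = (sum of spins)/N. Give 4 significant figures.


Step 1: Count up spins (+1): 7, down spins (-1): 1
Step 2: Total magnetization M = 7 - 1 = 6
Step 3: m = M/N = 6/8 = 0.75

0.75


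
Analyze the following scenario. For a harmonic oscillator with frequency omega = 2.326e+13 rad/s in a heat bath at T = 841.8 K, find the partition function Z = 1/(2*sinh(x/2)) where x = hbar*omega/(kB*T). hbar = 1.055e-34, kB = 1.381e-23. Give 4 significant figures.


Step 1: Compute x = hbar*omega/(kB*T) = 1.055e-34*2.326e+13/(1.381e-23*841.8) = 0.2111
Step 2: x/2 = 0.1055
Step 3: sinh(x/2) = 0.1057
Step 4: Z = 1/(2*0.1057) = 4.729

4.729


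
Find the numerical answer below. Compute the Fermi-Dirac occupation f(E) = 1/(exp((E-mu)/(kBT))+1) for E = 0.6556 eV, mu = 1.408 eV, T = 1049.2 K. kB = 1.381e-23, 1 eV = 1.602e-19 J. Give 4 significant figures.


Step 1: (E - mu) = 0.6556 - 1.408 = -0.7524 eV
Step 2: Convert: (E-mu)*eV = -1.205e-19 J
Step 3: x = (E-mu)*eV/(kB*T) = -8.319
Step 4: f = 1/(exp(-8.319)+1) = 0.9998

0.9998


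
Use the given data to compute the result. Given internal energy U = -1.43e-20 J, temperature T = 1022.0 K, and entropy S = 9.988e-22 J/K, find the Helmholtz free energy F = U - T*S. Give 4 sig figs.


Step 1: T*S = 1022.0 * 9.988e-22 = 1.021e-18 J
Step 2: F = U - T*S = -1.43e-20 - 1.021e-18
Step 3: F = -1.035e-18 J

-1.035e-18


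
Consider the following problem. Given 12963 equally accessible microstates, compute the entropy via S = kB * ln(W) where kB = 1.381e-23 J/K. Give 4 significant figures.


Step 1: ln(W) = ln(12963) = 9.47
Step 2: S = kB * ln(W) = 1.381e-23 * 9.47
Step 3: S = 1.308e-22 J/K

1.308e-22


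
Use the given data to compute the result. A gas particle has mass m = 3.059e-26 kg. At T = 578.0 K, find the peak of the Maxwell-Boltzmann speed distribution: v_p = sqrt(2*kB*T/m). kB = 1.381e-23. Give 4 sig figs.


Step 1: Numerator = 2*kB*T = 2*1.381e-23*578.0 = 1.596e-20
Step 2: Ratio = 1.596e-20 / 3.059e-26 = 5.219e+05
Step 3: v_p = sqrt(5.219e+05) = 722.4 m/s

722.4


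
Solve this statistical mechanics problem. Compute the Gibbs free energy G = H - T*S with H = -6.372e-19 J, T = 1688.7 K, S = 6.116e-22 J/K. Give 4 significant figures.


Step 1: T*S = 1688.7 * 6.116e-22 = 1.033e-18 J
Step 2: G = H - T*S = -6.372e-19 - 1.033e-18
Step 3: G = -1.67e-18 J

-1.67e-18


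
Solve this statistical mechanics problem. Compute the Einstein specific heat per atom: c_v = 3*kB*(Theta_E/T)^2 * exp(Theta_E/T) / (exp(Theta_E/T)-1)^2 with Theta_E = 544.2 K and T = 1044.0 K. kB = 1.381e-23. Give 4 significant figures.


Step 1: x = Theta_E/T = 544.2/1044.0 = 0.5213
Step 2: x^2 = 0.2717
Step 3: exp(x) = 1.684
Step 4: c_v = 3*1.381e-23*0.2717*1.684/(1.684-1)^2 = 4.05e-23

4.05e-23


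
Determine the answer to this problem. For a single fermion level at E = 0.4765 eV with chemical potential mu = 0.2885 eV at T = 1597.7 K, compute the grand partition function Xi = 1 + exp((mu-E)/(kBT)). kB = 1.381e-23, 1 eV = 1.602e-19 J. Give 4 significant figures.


Step 1: (mu - E) = 0.2885 - 0.4765 = -0.188 eV
Step 2: x = (mu-E)*eV/(kB*T) = -0.188*1.602e-19/(1.381e-23*1597.7) = -1.365
Step 3: exp(x) = 0.2554
Step 4: Xi = 1 + 0.2554 = 1.255

1.255


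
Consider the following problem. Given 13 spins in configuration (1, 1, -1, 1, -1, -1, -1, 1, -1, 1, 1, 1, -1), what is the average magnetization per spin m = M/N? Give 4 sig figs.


Step 1: Count up spins (+1): 7, down spins (-1): 6
Step 2: Total magnetization M = 7 - 6 = 1
Step 3: m = M/N = 1/13 = 0.07692

0.07692


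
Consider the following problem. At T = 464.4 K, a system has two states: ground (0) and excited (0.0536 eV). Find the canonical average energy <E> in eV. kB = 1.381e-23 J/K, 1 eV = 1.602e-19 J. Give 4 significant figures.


Step 1: beta*E = 0.0536*1.602e-19/(1.381e-23*464.4) = 1.339
Step 2: exp(-beta*E) = 0.2621
Step 3: <E> = 0.0536*0.2621/(1+0.2621) = 0.01113 eV

0.01113


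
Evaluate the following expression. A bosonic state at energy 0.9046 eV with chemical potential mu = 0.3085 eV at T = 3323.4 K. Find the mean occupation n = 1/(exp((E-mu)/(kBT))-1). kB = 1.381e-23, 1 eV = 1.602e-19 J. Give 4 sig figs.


Step 1: (E - mu) = 0.5961 eV
Step 2: x = (E-mu)*eV/(kB*T) = 0.5961*1.602e-19/(1.381e-23*3323.4) = 2.081
Step 3: exp(x) = 8.01
Step 4: n = 1/(exp(x)-1) = 0.1427

0.1427


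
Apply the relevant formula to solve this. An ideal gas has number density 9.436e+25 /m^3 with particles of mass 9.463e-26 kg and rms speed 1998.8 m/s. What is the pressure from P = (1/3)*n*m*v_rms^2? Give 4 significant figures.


Step 1: v_rms^2 = 1998.8^2 = 3.995e+06
Step 2: n*m = 9.436e+25*9.463e-26 = 8.929
Step 3: P = (1/3)*8.929*3.995e+06 = 1.189e+07 Pa

1.189e+07


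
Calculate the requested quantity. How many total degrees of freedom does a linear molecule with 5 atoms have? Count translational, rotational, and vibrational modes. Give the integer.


Step 1: Translational DOF = 3
Step 2: Rotational DOF (linear) = 2
Step 3: Vibrational DOF = 3*5 - 5 = 10
Step 4: Total = 3 + 2 + 10 = 15

15


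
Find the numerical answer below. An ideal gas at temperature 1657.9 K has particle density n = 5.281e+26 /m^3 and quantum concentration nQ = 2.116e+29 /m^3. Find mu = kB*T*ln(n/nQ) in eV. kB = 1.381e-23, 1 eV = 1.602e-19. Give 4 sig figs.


Step 1: n/nQ = 5.281e+26/2.116e+29 = 0.002496
Step 2: ln(n/nQ) = -5.993
Step 3: mu = kB*T*ln(n/nQ) = 2.29e-20*-5.993 = -1.372e-19 J
Step 4: Convert to eV: -1.372e-19/1.602e-19 = -0.8565 eV

-0.8565


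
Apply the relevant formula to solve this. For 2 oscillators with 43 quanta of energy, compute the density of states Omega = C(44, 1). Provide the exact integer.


Step 1: Use binomial coefficient C(44, 1)
Step 2: Numerator = 44! / 43!
Step 3: Denominator = 1!
Step 4: Omega = 44

44


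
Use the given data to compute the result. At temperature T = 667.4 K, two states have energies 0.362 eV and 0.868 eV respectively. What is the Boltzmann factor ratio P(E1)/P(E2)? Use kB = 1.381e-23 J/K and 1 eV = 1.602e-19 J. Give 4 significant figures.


Step 1: Compute energy difference dE = E1 - E2 = 0.362 - 0.868 = -0.506 eV
Step 2: Convert to Joules: dE_J = -0.506 * 1.602e-19 = -8.106e-20 J
Step 3: Compute exponent = -dE_J / (kB * T) = -(-8.106e-20) / (1.381e-23 * 667.4) = 8.795
Step 4: P(E1)/P(E2) = exp(8.795) = 6601

6601


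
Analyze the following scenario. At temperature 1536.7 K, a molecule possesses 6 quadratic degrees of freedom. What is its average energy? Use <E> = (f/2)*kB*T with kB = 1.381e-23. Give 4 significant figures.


Step 1: f/2 = 6/2 = 3
Step 2: kB*T = 1.381e-23 * 1536.7 = 2.122e-20
Step 3: <E> = 3 * 2.122e-20 = 6.367e-20 J

6.367e-20


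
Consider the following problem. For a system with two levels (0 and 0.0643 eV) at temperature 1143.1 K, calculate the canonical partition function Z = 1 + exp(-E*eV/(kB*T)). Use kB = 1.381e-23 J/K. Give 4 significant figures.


Step 1: Compute beta*E = E*eV/(kB*T) = 0.0643*1.602e-19/(1.381e-23*1143.1) = 0.6525
Step 2: exp(-beta*E) = exp(-0.6525) = 0.5207
Step 3: Z = 1 + 0.5207 = 1.521

1.521


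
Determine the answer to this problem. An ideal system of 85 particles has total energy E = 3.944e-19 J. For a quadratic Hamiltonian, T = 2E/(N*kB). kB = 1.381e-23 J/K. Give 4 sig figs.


Step 1: Numerator = 2*E = 2*3.944e-19 = 7.888e-19 J
Step 2: Denominator = N*kB = 85*1.381e-23 = 1.174e-21
Step 3: T = 7.888e-19 / 1.174e-21 = 672 K

672


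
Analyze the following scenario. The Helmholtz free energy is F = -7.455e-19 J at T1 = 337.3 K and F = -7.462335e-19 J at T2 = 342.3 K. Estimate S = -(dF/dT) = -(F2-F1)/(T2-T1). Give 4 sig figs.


Step 1: dF = F2 - F1 = -7.462335e-19 - (-7.455e-19) = -7.335e-22 J
Step 2: dT = T2 - T1 = 342.3 - 337.3 = 5 K
Step 3: S = -dF/dT = -(-7.335e-22)/5 = 1.467e-22 J/K

1.467e-22


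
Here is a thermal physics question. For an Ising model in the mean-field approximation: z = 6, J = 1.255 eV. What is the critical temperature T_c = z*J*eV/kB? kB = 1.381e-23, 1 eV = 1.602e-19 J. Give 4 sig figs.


Step 1: z*J = 6*1.255 = 7.53 eV
Step 2: Convert to Joules: 7.53*1.602e-19 = 1.206e-18 J
Step 3: T_c = 1.206e-18 / 1.381e-23 = 8.735e+04 K

8.735e+04


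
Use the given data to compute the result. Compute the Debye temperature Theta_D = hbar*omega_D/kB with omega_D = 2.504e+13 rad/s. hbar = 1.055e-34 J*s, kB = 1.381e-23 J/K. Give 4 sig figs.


Step 1: hbar*omega_D = 1.055e-34 * 2.504e+13 = 2.642e-21 J
Step 2: Theta_D = 2.642e-21 / 1.381e-23
Step 3: Theta_D = 191.3 K

191.3


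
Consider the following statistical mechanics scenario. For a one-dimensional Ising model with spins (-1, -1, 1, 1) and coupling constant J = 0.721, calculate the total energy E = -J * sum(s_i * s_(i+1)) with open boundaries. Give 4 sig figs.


Step 1: Nearest-neighbor products: 1, -1, 1
Step 2: Sum of products = 1
Step 3: E = -0.721 * 1 = -0.721

-0.721


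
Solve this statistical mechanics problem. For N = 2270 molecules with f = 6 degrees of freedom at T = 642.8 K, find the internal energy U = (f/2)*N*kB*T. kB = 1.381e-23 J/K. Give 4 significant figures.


Step 1: f/2 = 6/2 = 3.0
Step 2: N*kB*T = 2270*1.381e-23*642.8 = 2.015e-17
Step 3: U = 3.0 * 2.015e-17 = 6.045e-17 J

6.045e-17


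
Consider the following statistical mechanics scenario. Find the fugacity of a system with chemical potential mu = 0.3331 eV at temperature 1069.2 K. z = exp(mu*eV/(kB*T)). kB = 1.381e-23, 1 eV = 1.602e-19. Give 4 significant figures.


Step 1: Convert mu to Joules: 0.3331*1.602e-19 = 5.336e-20 J
Step 2: kB*T = 1.381e-23*1069.2 = 1.477e-20 J
Step 3: mu/(kB*T) = 3.614
Step 4: z = exp(3.614) = 37.11

37.11


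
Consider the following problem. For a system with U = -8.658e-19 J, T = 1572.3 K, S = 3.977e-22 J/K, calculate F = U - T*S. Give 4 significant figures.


Step 1: T*S = 1572.3 * 3.977e-22 = 6.253e-19 J
Step 2: F = U - T*S = -8.658e-19 - 6.253e-19
Step 3: F = -1.491e-18 J

-1.491e-18


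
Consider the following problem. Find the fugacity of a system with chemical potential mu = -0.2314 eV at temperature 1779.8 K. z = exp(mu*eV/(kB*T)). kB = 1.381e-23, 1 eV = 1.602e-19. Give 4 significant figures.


Step 1: Convert mu to Joules: -0.2314*1.602e-19 = -3.707e-20 J
Step 2: kB*T = 1.381e-23*1779.8 = 2.458e-20 J
Step 3: mu/(kB*T) = -1.508
Step 4: z = exp(-1.508) = 0.2213

0.2213


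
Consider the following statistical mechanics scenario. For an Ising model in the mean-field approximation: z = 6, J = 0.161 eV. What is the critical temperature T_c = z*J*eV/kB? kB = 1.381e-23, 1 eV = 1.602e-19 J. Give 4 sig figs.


Step 1: z*J = 6*0.161 = 0.966 eV
Step 2: Convert to Joules: 0.966*1.602e-19 = 1.548e-19 J
Step 3: T_c = 1.548e-19 / 1.381e-23 = 1.121e+04 K

1.121e+04


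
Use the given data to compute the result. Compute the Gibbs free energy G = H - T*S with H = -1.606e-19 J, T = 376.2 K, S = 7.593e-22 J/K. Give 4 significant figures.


Step 1: T*S = 376.2 * 7.593e-22 = 2.856e-19 J
Step 2: G = H - T*S = -1.606e-19 - 2.856e-19
Step 3: G = -4.462e-19 J

-4.462e-19


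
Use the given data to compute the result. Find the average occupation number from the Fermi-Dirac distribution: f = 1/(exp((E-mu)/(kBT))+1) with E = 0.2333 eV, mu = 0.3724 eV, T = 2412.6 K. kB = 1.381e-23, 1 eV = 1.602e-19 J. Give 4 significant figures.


Step 1: (E - mu) = 0.2333 - 0.3724 = -0.1391 eV
Step 2: Convert: (E-mu)*eV = -2.228e-20 J
Step 3: x = (E-mu)*eV/(kB*T) = -0.6688
Step 4: f = 1/(exp(-0.6688)+1) = 0.6612

0.6612


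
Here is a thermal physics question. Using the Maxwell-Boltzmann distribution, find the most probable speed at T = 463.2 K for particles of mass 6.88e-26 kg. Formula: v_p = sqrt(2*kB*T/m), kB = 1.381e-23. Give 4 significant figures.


Step 1: Numerator = 2*kB*T = 2*1.381e-23*463.2 = 1.279e-20
Step 2: Ratio = 1.279e-20 / 6.88e-26 = 1.86e+05
Step 3: v_p = sqrt(1.86e+05) = 431.2 m/s

431.2


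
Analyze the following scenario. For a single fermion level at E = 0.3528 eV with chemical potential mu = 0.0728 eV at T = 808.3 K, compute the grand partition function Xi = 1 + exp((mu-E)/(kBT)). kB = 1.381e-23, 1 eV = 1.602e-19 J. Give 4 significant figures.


Step 1: (mu - E) = 0.0728 - 0.3528 = -0.28 eV
Step 2: x = (mu-E)*eV/(kB*T) = -0.28*1.602e-19/(1.381e-23*808.3) = -4.018
Step 3: exp(x) = 0.01798
Step 4: Xi = 1 + 0.01798 = 1.018

1.018


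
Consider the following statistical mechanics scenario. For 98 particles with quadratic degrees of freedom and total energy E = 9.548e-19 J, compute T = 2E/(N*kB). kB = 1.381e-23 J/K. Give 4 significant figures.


Step 1: Numerator = 2*E = 2*9.548e-19 = 1.91e-18 J
Step 2: Denominator = N*kB = 98*1.381e-23 = 1.353e-21
Step 3: T = 1.91e-18 / 1.353e-21 = 1411 K

1411


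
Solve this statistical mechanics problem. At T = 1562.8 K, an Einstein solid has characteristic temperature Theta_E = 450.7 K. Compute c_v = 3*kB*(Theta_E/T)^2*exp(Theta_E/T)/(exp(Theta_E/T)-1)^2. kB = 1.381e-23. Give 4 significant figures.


Step 1: x = Theta_E/T = 450.7/1562.8 = 0.2884
Step 2: x^2 = 0.08317
Step 3: exp(x) = 1.334
Step 4: c_v = 3*1.381e-23*0.08317*1.334/(1.334-1)^2 = 4.114e-23

4.114e-23


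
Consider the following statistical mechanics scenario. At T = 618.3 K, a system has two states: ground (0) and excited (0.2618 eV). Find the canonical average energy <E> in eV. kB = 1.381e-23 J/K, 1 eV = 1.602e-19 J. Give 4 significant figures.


Step 1: beta*E = 0.2618*1.602e-19/(1.381e-23*618.3) = 4.912
Step 2: exp(-beta*E) = 0.007359
Step 3: <E> = 0.2618*0.007359/(1+0.007359) = 0.001913 eV

0.001913


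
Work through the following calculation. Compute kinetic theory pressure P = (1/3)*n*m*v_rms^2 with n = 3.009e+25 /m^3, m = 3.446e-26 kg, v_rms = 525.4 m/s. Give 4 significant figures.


Step 1: v_rms^2 = 525.4^2 = 2.76e+05
Step 2: n*m = 3.009e+25*3.446e-26 = 1.037
Step 3: P = (1/3)*1.037*2.76e+05 = 9.541e+04 Pa

9.541e+04


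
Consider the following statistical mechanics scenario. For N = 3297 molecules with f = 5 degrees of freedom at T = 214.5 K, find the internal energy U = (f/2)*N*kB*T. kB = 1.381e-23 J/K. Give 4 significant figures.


Step 1: f/2 = 5/2 = 2.5
Step 2: N*kB*T = 3297*1.381e-23*214.5 = 9.767e-18
Step 3: U = 2.5 * 9.767e-18 = 2.442e-17 J

2.442e-17


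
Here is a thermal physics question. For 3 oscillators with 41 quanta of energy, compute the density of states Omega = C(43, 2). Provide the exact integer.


Step 1: Use binomial coefficient C(43, 2)
Step 2: Numerator = 43! / 41!
Step 3: Denominator = 2!
Step 4: Omega = 903

903


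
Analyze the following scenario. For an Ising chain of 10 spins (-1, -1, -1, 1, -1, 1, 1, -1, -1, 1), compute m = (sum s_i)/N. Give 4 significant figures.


Step 1: Count up spins (+1): 4, down spins (-1): 6
Step 2: Total magnetization M = 4 - 6 = -2
Step 3: m = M/N = -2/10 = -0.2

-0.2


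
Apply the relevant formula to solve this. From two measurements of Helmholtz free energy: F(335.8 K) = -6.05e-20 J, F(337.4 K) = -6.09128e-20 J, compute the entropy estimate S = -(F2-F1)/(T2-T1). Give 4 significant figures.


Step 1: dF = F2 - F1 = -6.09128e-20 - (-6.05e-20) = -4.128e-22 J
Step 2: dT = T2 - T1 = 337.4 - 335.8 = 1.6 K
Step 3: S = -dF/dT = -(-4.128e-22)/1.6 = 2.58e-22 J/K

2.58e-22


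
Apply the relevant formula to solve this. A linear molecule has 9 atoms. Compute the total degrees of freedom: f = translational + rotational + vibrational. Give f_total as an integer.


Step 1: Translational DOF = 3
Step 2: Rotational DOF (linear) = 2
Step 3: Vibrational DOF = 3*9 - 5 = 22
Step 4: Total = 3 + 2 + 22 = 27

27


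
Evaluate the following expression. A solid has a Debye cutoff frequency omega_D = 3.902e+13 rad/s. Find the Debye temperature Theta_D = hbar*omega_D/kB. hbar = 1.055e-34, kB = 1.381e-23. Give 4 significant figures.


Step 1: hbar*omega_D = 1.055e-34 * 3.902e+13 = 4.117e-21 J
Step 2: Theta_D = 4.117e-21 / 1.381e-23
Step 3: Theta_D = 298.1 K

298.1


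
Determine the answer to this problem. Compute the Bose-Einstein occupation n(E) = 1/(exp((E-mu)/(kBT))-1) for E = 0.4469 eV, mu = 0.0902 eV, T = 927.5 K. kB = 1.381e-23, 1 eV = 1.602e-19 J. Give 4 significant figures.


Step 1: (E - mu) = 0.3567 eV
Step 2: x = (E-mu)*eV/(kB*T) = 0.3567*1.602e-19/(1.381e-23*927.5) = 4.461
Step 3: exp(x) = 86.6
Step 4: n = 1/(exp(x)-1) = 0.01168

0.01168


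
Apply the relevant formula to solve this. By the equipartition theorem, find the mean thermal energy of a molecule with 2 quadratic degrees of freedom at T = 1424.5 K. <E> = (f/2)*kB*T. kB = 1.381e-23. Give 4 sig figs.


Step 1: f/2 = 2/2 = 1
Step 2: kB*T = 1.381e-23 * 1424.5 = 1.967e-20
Step 3: <E> = 1 * 1.967e-20 = 1.967e-20 J

1.967e-20


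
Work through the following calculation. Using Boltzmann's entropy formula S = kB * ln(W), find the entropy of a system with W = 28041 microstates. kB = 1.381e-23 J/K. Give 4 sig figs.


Step 1: ln(W) = ln(28041) = 10.24
Step 2: S = kB * ln(W) = 1.381e-23 * 10.24
Step 3: S = 1.414e-22 J/K

1.414e-22


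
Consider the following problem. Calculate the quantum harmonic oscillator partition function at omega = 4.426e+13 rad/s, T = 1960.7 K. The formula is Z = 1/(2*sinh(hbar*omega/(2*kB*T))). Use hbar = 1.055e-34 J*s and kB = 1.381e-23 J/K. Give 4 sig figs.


Step 1: Compute x = hbar*omega/(kB*T) = 1.055e-34*4.426e+13/(1.381e-23*1960.7) = 0.1724
Step 2: x/2 = 0.08622
Step 3: sinh(x/2) = 0.08633
Step 4: Z = 1/(2*0.08633) = 5.792

5.792


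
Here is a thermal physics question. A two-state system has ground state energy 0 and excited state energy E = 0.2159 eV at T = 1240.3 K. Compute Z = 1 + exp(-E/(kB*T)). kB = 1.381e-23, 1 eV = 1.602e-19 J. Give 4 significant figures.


Step 1: Compute beta*E = E*eV/(kB*T) = 0.2159*1.602e-19/(1.381e-23*1240.3) = 2.019
Step 2: exp(-beta*E) = exp(-2.019) = 0.1328
Step 3: Z = 1 + 0.1328 = 1.133

1.133


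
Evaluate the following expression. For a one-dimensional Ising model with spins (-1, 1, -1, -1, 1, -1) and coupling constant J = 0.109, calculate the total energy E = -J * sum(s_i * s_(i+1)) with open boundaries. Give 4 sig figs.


Step 1: Nearest-neighbor products: -1, -1, 1, -1, -1
Step 2: Sum of products = -3
Step 3: E = -0.109 * -3 = 0.327

0.327


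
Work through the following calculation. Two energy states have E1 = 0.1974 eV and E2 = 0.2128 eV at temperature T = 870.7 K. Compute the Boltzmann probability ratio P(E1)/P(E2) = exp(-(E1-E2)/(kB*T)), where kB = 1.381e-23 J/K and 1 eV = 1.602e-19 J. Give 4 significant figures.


Step 1: Compute energy difference dE = E1 - E2 = 0.1974 - 0.2128 = -0.0154 eV
Step 2: Convert to Joules: dE_J = -0.0154 * 1.602e-19 = -2.467e-21 J
Step 3: Compute exponent = -dE_J / (kB * T) = -(-2.467e-21) / (1.381e-23 * 870.7) = 0.2052
Step 4: P(E1)/P(E2) = exp(0.2052) = 1.228

1.228


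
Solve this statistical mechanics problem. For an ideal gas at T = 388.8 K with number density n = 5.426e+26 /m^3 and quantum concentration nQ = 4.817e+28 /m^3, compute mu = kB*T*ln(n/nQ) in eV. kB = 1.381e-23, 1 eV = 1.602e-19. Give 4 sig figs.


Step 1: n/nQ = 5.426e+26/4.817e+28 = 0.01126
Step 2: ln(n/nQ) = -4.486
Step 3: mu = kB*T*ln(n/nQ) = 5.369e-21*-4.486 = -2.409e-20 J
Step 4: Convert to eV: -2.409e-20/1.602e-19 = -0.1504 eV

-0.1504


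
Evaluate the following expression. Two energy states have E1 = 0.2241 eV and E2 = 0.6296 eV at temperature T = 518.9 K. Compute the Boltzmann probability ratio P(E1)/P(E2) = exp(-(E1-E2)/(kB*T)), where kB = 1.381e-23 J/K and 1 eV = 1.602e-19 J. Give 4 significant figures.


Step 1: Compute energy difference dE = E1 - E2 = 0.2241 - 0.6296 = -0.4055 eV
Step 2: Convert to Joules: dE_J = -0.4055 * 1.602e-19 = -6.496e-20 J
Step 3: Compute exponent = -dE_J / (kB * T) = -(-6.496e-20) / (1.381e-23 * 518.9) = 9.065
Step 4: P(E1)/P(E2) = exp(9.065) = 8649

8649


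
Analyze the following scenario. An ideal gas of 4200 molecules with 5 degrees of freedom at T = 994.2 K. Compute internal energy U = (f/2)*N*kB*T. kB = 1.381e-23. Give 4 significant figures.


Step 1: f/2 = 5/2 = 2.5
Step 2: N*kB*T = 4200*1.381e-23*994.2 = 5.767e-17
Step 3: U = 2.5 * 5.767e-17 = 1.442e-16 J

1.442e-16


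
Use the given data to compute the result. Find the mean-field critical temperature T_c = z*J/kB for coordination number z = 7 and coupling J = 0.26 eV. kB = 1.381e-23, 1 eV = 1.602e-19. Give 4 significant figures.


Step 1: z*J = 7*0.26 = 1.82 eV
Step 2: Convert to Joules: 1.82*1.602e-19 = 2.916e-19 J
Step 3: T_c = 2.916e-19 / 1.381e-23 = 2.111e+04 K

2.111e+04


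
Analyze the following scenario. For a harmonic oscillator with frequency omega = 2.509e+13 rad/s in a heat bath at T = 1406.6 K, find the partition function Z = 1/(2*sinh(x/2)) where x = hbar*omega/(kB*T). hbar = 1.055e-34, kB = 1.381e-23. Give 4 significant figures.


Step 1: Compute x = hbar*omega/(kB*T) = 1.055e-34*2.509e+13/(1.381e-23*1406.6) = 0.1363
Step 2: x/2 = 0.06813
Step 3: sinh(x/2) = 0.06819
Step 4: Z = 1/(2*0.06819) = 7.333

7.333


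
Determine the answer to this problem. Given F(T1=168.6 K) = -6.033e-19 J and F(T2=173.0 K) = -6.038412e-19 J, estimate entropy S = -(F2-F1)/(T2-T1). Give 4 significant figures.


Step 1: dF = F2 - F1 = -6.038412e-19 - (-6.033e-19) = -5.412e-22 J
Step 2: dT = T2 - T1 = 173.0 - 168.6 = 4.4 K
Step 3: S = -dF/dT = -(-5.412e-22)/4.4 = 1.23e-22 J/K

1.23e-22


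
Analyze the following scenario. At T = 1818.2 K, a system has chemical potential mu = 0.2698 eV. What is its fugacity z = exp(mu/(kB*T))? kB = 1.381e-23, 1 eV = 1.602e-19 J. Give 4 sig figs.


Step 1: Convert mu to Joules: 0.2698*1.602e-19 = 4.322e-20 J
Step 2: kB*T = 1.381e-23*1818.2 = 2.511e-20 J
Step 3: mu/(kB*T) = 1.721
Step 4: z = exp(1.721) = 5.592

5.592


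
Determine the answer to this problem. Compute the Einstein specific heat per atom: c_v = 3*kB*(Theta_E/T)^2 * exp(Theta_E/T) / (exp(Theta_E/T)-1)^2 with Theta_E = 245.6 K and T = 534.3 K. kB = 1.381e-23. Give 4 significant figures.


Step 1: x = Theta_E/T = 245.6/534.3 = 0.4597
Step 2: x^2 = 0.2113
Step 3: exp(x) = 1.584
Step 4: c_v = 3*1.381e-23*0.2113*1.584/(1.584-1)^2 = 4.071e-23

4.071e-23


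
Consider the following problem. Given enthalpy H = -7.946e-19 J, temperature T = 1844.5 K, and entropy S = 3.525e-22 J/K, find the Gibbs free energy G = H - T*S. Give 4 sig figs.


Step 1: T*S = 1844.5 * 3.525e-22 = 6.502e-19 J
Step 2: G = H - T*S = -7.946e-19 - 6.502e-19
Step 3: G = -1.445e-18 J

-1.445e-18


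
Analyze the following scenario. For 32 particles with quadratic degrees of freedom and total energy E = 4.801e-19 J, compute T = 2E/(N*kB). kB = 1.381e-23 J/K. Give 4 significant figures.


Step 1: Numerator = 2*E = 2*4.801e-19 = 9.602e-19 J
Step 2: Denominator = N*kB = 32*1.381e-23 = 4.419e-22
Step 3: T = 9.602e-19 / 4.419e-22 = 2173 K

2173


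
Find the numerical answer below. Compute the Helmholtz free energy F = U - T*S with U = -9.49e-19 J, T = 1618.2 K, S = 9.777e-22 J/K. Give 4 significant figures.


Step 1: T*S = 1618.2 * 9.777e-22 = 1.582e-18 J
Step 2: F = U - T*S = -9.49e-19 - 1.582e-18
Step 3: F = -2.531e-18 J

-2.531e-18


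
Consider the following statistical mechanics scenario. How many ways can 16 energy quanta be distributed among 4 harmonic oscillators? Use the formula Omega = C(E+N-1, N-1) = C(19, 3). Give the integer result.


Step 1: Use binomial coefficient C(19, 3)
Step 2: Numerator = 19! / 16!
Step 3: Denominator = 3!
Step 4: Omega = 969

969


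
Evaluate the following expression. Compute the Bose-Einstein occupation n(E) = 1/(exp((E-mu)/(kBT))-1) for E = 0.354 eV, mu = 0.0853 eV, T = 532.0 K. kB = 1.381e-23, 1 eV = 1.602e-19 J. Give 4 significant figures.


Step 1: (E - mu) = 0.2687 eV
Step 2: x = (E-mu)*eV/(kB*T) = 0.2687*1.602e-19/(1.381e-23*532.0) = 5.859
Step 3: exp(x) = 350.4
Step 4: n = 1/(exp(x)-1) = 0.002862

0.002862


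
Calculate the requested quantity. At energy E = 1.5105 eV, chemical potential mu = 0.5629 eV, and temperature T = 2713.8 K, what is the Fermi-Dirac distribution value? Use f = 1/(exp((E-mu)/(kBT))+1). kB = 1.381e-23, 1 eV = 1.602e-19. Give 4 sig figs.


Step 1: (E - mu) = 1.5105 - 0.5629 = 0.9476 eV
Step 2: Convert: (E-mu)*eV = 1.518e-19 J
Step 3: x = (E-mu)*eV/(kB*T) = 4.051
Step 4: f = 1/(exp(4.051)+1) = 0.01711

0.01711


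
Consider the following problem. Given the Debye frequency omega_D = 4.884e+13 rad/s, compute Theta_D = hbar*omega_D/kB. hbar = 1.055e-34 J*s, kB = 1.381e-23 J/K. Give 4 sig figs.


Step 1: hbar*omega_D = 1.055e-34 * 4.884e+13 = 5.153e-21 J
Step 2: Theta_D = 5.153e-21 / 1.381e-23
Step 3: Theta_D = 373.1 K

373.1


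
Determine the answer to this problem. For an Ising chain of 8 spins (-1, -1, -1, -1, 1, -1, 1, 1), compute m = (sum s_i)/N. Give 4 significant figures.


Step 1: Count up spins (+1): 3, down spins (-1): 5
Step 2: Total magnetization M = 3 - 5 = -2
Step 3: m = M/N = -2/8 = -0.25

-0.25


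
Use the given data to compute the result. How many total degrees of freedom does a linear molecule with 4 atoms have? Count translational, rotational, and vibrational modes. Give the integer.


Step 1: Translational DOF = 3
Step 2: Rotational DOF (linear) = 2
Step 3: Vibrational DOF = 3*4 - 5 = 7
Step 4: Total = 3 + 2 + 7 = 12

12


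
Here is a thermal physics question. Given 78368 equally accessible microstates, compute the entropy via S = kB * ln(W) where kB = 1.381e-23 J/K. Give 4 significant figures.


Step 1: ln(W) = ln(78368) = 11.27
Step 2: S = kB * ln(W) = 1.381e-23 * 11.27
Step 3: S = 1.556e-22 J/K

1.556e-22


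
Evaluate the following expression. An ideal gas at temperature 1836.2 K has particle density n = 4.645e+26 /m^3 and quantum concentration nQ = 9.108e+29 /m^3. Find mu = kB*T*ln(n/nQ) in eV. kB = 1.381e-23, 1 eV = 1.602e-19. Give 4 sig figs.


Step 1: n/nQ = 4.645e+26/9.108e+29 = 0.00051
Step 2: ln(n/nQ) = -7.581
Step 3: mu = kB*T*ln(n/nQ) = 2.536e-20*-7.581 = -1.922e-19 J
Step 4: Convert to eV: -1.922e-19/1.602e-19 = -1.2 eV

-1.2


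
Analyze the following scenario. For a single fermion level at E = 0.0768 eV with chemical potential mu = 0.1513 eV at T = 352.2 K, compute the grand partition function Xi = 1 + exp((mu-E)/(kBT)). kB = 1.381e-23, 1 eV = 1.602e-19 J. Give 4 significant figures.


Step 1: (mu - E) = 0.1513 - 0.0768 = 0.0745 eV
Step 2: x = (mu-E)*eV/(kB*T) = 0.0745*1.602e-19/(1.381e-23*352.2) = 2.454
Step 3: exp(x) = 11.63
Step 4: Xi = 1 + 11.63 = 12.63

12.63


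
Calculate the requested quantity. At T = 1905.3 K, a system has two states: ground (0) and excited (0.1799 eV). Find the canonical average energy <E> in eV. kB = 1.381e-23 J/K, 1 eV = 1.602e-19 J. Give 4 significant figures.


Step 1: beta*E = 0.1799*1.602e-19/(1.381e-23*1905.3) = 1.095
Step 2: exp(-beta*E) = 0.3344
Step 3: <E> = 0.1799*0.3344/(1+0.3344) = 0.04509 eV

0.04509


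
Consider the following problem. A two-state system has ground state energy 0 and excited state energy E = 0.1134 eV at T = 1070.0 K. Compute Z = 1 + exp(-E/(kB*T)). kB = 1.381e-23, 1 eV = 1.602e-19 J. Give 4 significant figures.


Step 1: Compute beta*E = E*eV/(kB*T) = 0.1134*1.602e-19/(1.381e-23*1070.0) = 1.229
Step 2: exp(-beta*E) = exp(-1.229) = 0.2925
Step 3: Z = 1 + 0.2925 = 1.292

1.292


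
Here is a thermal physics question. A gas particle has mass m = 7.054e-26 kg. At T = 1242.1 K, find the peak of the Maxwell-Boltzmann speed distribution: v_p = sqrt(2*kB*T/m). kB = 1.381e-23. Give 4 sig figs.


Step 1: Numerator = 2*kB*T = 2*1.381e-23*1242.1 = 3.431e-20
Step 2: Ratio = 3.431e-20 / 7.054e-26 = 4.863e+05
Step 3: v_p = sqrt(4.863e+05) = 697.4 m/s

697.4


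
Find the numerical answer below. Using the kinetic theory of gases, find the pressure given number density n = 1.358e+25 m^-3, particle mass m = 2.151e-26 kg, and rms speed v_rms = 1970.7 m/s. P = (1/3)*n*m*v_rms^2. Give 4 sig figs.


Step 1: v_rms^2 = 1970.7^2 = 3.884e+06
Step 2: n*m = 1.358e+25*2.151e-26 = 0.2921
Step 3: P = (1/3)*0.2921*3.884e+06 = 3.781e+05 Pa

3.781e+05


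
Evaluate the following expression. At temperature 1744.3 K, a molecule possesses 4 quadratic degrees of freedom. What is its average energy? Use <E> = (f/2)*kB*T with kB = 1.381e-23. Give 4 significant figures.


Step 1: f/2 = 4/2 = 2
Step 2: kB*T = 1.381e-23 * 1744.3 = 2.409e-20
Step 3: <E> = 2 * 2.409e-20 = 4.818e-20 J

4.818e-20


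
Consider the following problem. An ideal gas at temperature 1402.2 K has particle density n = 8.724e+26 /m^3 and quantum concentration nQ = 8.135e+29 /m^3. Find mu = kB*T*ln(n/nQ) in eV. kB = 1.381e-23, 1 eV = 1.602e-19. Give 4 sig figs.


Step 1: n/nQ = 8.724e+26/8.135e+29 = 0.001072
Step 2: ln(n/nQ) = -6.838
Step 3: mu = kB*T*ln(n/nQ) = 1.936e-20*-6.838 = -1.324e-19 J
Step 4: Convert to eV: -1.324e-19/1.602e-19 = -0.8265 eV

-0.8265


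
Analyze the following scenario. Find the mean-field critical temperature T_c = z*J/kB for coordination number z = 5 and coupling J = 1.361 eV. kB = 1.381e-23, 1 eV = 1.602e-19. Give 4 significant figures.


Step 1: z*J = 5*1.361 = 6.805 eV
Step 2: Convert to Joules: 6.805*1.602e-19 = 1.09e-18 J
Step 3: T_c = 1.09e-18 / 1.381e-23 = 7.894e+04 K

7.894e+04


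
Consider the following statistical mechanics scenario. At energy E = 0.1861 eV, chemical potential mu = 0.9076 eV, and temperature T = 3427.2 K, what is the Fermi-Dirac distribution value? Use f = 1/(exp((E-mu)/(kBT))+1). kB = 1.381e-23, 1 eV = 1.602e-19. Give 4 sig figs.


Step 1: (E - mu) = 0.1861 - 0.9076 = -0.7215 eV
Step 2: Convert: (E-mu)*eV = -1.156e-19 J
Step 3: x = (E-mu)*eV/(kB*T) = -2.442
Step 4: f = 1/(exp(-2.442)+1) = 0.92

0.92


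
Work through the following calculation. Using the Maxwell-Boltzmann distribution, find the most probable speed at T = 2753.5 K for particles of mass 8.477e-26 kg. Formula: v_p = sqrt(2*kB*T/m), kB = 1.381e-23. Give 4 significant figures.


Step 1: Numerator = 2*kB*T = 2*1.381e-23*2753.5 = 7.605e-20
Step 2: Ratio = 7.605e-20 / 8.477e-26 = 8.972e+05
Step 3: v_p = sqrt(8.972e+05) = 947.2 m/s

947.2
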